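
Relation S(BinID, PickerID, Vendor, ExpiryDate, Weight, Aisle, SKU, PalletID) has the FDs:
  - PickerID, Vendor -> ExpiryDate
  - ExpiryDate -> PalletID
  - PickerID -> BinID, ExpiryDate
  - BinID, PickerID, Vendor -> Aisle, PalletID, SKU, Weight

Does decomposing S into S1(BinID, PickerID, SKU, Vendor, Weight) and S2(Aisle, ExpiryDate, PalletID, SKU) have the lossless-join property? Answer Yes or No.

No

Common attributes: {SKU}; their closure is {SKU}.
S1 ⊄ {SKU} and S2 ⊄ {SKU}, so the split is lossy.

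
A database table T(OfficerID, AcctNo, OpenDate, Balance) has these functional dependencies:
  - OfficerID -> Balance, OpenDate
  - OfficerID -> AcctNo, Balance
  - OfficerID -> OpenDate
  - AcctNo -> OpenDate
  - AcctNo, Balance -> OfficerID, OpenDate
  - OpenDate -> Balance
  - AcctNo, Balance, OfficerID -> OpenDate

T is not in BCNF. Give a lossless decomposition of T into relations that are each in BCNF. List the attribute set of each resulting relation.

Candidate keys of the original relation: {AcctNo}, {OfficerID}.
{AcctNo, Balance, OfficerID, OpenDate}: {OpenDate} determines {Balance, OpenDate} here but is not a superkey — split on OpenDate -> Balance, giving {Balance, OpenDate} and {AcctNo, OfficerID, OpenDate}.
{Balance, OpenDate} is in BCNF.
{AcctNo, OfficerID, OpenDate} is in BCNF.

{AcctNo, OfficerID, OpenDate}; {Balance, OpenDate}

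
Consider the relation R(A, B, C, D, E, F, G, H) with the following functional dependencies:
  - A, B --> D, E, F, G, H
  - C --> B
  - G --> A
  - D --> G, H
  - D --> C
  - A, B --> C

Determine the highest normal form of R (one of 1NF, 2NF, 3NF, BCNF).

3NF

Candidate keys: {A, B}, {A, C}, {B, G}, {C, G}, {D}. Prime attributes: {A, B, C, D, G}.
For C --> B we have {C}⁺ = {B, C}; {C} is not a superkey, so BCNF fails.
But every attribute on its right side ({B}) is prime, and the same holds for every other non-superkey FD, so 3NF still holds.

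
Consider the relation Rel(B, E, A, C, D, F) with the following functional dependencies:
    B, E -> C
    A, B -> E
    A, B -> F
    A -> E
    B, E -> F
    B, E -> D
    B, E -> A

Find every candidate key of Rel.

{A, B}, {B, E}

Attributes never on any right-hand side: {B} — every candidate key must contain it.
{A, B}⁺ = {A, B, C, D, E, F}, which is every attribute, so {A, B} is a candidate key.
{B, E}⁺ = {A, B, C, D, E, F}, which is every attribute, so {B, E} is a candidate key.
Any other superkey properly contains one of these, so there are no further candidate keys.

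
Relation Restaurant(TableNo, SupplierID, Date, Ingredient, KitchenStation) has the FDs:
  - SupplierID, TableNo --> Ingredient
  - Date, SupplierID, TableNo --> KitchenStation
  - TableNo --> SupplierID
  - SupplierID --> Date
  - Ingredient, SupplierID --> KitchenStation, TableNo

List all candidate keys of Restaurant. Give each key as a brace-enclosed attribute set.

{Ingredient, SupplierID}, {TableNo}

{TableNo} is a candidate key since {TableNo}⁺ = {Date, Ingredient, KitchenStation, SupplierID, TableNo} covers every attribute.
{Ingredient, SupplierID} is a candidate key since {Ingredient, SupplierID}⁺ = {Date, Ingredient, KitchenStation, SupplierID, TableNo} covers every attribute.
These are minimal and exhaustive — every other superkey contains one of them.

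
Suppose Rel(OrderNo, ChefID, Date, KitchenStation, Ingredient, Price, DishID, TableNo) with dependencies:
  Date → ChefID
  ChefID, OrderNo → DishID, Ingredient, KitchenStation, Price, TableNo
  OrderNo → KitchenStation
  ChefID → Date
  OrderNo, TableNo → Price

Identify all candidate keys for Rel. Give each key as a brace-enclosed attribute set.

Attributes never on any right-hand side: {OrderNo} — every candidate key must contain it.
Closure of {ChefID, OrderNo} is {ChefID, Date, DishID, Ingredient, KitchenStation, OrderNo, Price, TableNo}, the whole schema; {ChefID, OrderNo} is a candidate key.
Closure of {Date, OrderNo} is {ChefID, Date, DishID, Ingredient, KitchenStation, OrderNo, Price, TableNo}, the whole schema; {Date, OrderNo} is a candidate key.
Any other superkey properly contains one of these, so there are no further candidate keys.

{ChefID, OrderNo}, {Date, OrderNo}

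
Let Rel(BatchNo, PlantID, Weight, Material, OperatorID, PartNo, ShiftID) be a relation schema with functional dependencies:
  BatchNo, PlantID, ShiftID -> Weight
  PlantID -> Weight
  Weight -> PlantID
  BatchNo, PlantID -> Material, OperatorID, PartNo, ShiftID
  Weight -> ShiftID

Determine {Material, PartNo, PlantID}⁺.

{Material, PartNo, PlantID, ShiftID, Weight}

Start with {Material, PartNo, PlantID}.
PlantID -> Weight applies; add {Weight} → now {Material, PartNo, PlantID, Weight}.
Weight -> ShiftID applies; add {ShiftID} → now {Material, PartNo, PlantID, ShiftID, Weight}.
No further FD applies.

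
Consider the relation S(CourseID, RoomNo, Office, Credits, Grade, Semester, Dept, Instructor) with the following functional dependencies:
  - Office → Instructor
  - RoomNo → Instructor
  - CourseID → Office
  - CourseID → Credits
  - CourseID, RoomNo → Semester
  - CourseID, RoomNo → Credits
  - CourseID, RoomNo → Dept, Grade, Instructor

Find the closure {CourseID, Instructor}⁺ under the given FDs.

{CourseID, Credits, Instructor, Office}

Start with {CourseID, Instructor}.
CourseID → Office applies; add {Office} → now {CourseID, Instructor, Office}.
CourseID → Credits applies; add {Credits} → now {CourseID, Credits, Instructor, Office}.
No further FD applies.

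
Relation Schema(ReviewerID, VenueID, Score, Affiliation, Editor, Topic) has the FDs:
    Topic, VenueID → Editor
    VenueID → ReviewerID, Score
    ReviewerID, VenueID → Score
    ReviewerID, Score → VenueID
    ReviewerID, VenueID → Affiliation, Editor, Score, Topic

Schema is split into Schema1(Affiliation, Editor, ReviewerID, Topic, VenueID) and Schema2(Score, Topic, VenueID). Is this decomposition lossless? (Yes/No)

The shared attributes are {Topic, VenueID} and {Topic, VenueID}⁺ = {Affiliation, Editor, ReviewerID, Score, Topic, VenueID}.
This includes all of Schema1, so the common attributes are a superkey of Schema1 — the join is lossless.

Yes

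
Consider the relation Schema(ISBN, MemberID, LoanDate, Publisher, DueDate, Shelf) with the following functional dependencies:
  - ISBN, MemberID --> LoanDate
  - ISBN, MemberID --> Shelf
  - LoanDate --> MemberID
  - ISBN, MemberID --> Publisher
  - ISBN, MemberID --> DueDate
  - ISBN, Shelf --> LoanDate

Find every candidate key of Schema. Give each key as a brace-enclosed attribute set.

{ISBN, LoanDate}, {ISBN, MemberID}, {ISBN, Shelf}

No FD produces {ISBN}, so it must be in every candidate key.
{ISBN, LoanDate}⁺ = {DueDate, ISBN, LoanDate, MemberID, Publisher, Shelf}, which is every attribute, so {ISBN, LoanDate} is a candidate key.
{ISBN, MemberID}⁺ = {DueDate, ISBN, LoanDate, MemberID, Publisher, Shelf}, which is every attribute, so {ISBN, MemberID} is a candidate key.
{ISBN, Shelf}⁺ = {DueDate, ISBN, LoanDate, MemberID, Publisher, Shelf}, which is every attribute, so {ISBN, Shelf} is a candidate key.
Any other superkey properly contains one of these, so there are no further candidate keys.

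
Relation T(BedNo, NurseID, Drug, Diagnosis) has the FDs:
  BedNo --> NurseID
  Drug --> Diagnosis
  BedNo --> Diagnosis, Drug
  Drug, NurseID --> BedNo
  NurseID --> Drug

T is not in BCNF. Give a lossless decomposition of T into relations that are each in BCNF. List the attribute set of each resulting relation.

{BedNo, Drug, NurseID}; {Diagnosis, Drug}

Candidate keys of the original relation: {BedNo}, {NurseID}.
Within {BedNo, Diagnosis, Drug, NurseID}: {Drug}⁺ ∩ {BedNo, Diagnosis, Drug, NurseID} = {Diagnosis, Drug}, not the whole set, so Drug --> Diagnosis violates BCNF; decompose into {Diagnosis, Drug} and {BedNo, Drug, NurseID}.
{Diagnosis, Drug}: every determinant is a superkey — BCNF.
{BedNo, Drug, NurseID}: every determinant is a superkey — BCNF.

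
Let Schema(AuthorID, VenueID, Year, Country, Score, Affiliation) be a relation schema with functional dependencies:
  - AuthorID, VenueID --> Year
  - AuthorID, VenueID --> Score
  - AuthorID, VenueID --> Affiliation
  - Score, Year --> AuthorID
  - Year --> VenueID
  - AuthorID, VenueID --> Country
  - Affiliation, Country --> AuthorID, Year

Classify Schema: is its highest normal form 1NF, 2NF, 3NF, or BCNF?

Candidate keys: {Affiliation, Country}, {AuthorID, VenueID}, {AuthorID, Year}, {Score, Year}. Prime attributes: {Affiliation, AuthorID, Country, Score, VenueID, Year}.
Year --> VenueID: {Year}⁺ = {VenueID, Year}, which is not all of the attributes, so the left side is not a superkey — BCNF is violated.
Its right-hand attributes {VenueID} are all prime, as are those of every other non-superkey FD — the relation is in 3NF.

3NF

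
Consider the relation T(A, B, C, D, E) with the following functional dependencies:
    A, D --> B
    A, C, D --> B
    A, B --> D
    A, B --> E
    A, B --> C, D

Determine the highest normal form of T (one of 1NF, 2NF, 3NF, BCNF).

BCNF

Candidate keys: {A, B}, {A, D}. Prime attributes: {A, B, D}.
The left-hand side of every FD is a superkey, so BCNF is satisfied.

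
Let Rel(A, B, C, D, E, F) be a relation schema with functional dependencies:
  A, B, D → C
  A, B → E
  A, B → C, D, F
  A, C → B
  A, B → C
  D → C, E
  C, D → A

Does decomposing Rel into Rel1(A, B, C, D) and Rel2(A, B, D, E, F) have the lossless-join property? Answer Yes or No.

Yes

The shared attributes are {A, B, D} and {A, B, D}⁺ = {A, B, C, D, E, F}.
This includes all of Rel1, so the common attributes are a superkey of Rel1 — the join is lossless.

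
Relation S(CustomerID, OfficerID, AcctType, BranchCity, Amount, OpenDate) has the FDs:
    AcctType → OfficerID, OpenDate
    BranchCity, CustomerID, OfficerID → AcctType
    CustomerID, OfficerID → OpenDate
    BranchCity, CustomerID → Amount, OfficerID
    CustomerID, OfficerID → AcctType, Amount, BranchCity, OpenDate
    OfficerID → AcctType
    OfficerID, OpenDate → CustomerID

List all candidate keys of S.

{AcctType}, {BranchCity, CustomerID}, {OfficerID}

Closure of {AcctType} is {AcctType, Amount, BranchCity, CustomerID, OfficerID, OpenDate}, the whole schema; {AcctType} is a candidate key.
Closure of {OfficerID} is {AcctType, Amount, BranchCity, CustomerID, OfficerID, OpenDate}, the whole schema; {OfficerID} is a candidate key.
Closure of {BranchCity, CustomerID} is {AcctType, Amount, BranchCity, CustomerID, OfficerID, OpenDate}, the whole schema; {BranchCity, CustomerID} is a candidate key.
These are minimal and exhaustive — every other superkey contains one of them.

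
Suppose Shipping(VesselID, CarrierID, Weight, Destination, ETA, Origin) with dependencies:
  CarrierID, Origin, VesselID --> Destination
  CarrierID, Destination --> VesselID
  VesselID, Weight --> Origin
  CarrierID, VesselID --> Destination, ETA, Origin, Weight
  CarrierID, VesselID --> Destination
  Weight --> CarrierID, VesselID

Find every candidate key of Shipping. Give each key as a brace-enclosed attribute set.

{CarrierID, Destination}, {CarrierID, VesselID}, {Weight}

{Weight} is a candidate key since {Weight}⁺ = {CarrierID, Destination, ETA, Origin, VesselID, Weight} covers every attribute.
{CarrierID, Destination} is a candidate key since {CarrierID, Destination}⁺ = {CarrierID, Destination, ETA, Origin, VesselID, Weight} covers every attribute.
{CarrierID, VesselID} is a candidate key since {CarrierID, VesselID}⁺ = {CarrierID, Destination, ETA, Origin, VesselID, Weight} covers every attribute.
No proper subset of any of these is a key, and no other minimal superkey exists.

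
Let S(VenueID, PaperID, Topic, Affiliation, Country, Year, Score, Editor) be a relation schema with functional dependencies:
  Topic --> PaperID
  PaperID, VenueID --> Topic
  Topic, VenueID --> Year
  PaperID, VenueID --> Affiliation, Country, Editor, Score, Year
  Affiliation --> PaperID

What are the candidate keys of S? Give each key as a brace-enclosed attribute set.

{Affiliation, VenueID}, {PaperID, VenueID}, {Topic, VenueID}

Attributes never on any right-hand side: {VenueID} — every candidate key must contain it.
{Affiliation, VenueID} is a candidate key since {Affiliation, VenueID}⁺ = {Affiliation, Country, Editor, PaperID, Score, Topic, VenueID, Year} covers every attribute.
{PaperID, VenueID} is a candidate key since {PaperID, VenueID}⁺ = {Affiliation, Country, Editor, PaperID, Score, Topic, VenueID, Year} covers every attribute.
{Topic, VenueID} is a candidate key since {Topic, VenueID}⁺ = {Affiliation, Country, Editor, PaperID, Score, Topic, VenueID, Year} covers every attribute.
These are minimal and exhaustive — every other superkey contains one of them.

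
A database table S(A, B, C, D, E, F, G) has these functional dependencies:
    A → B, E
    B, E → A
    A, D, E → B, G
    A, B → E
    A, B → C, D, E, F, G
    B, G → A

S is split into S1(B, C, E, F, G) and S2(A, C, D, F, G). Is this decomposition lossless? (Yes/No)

No

S1 ∩ S2 = {C, F, G}; its closure under F is {C, F, G}.
Neither S1 nor S2 is contained in that closure, so the decomposition is lossy.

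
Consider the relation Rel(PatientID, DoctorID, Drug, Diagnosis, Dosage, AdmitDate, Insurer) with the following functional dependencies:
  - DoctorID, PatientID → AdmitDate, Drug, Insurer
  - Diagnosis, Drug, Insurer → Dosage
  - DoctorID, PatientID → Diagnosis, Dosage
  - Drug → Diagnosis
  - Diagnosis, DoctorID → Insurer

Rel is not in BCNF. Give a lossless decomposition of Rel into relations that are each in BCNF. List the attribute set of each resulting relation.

Candidate key of the original relation: {DoctorID, PatientID}.
In {AdmitDate, Diagnosis, DoctorID, Dosage, Drug, Insurer, PatientID}, {Diagnosis, Drug, Insurer} is not a superkey ({Diagnosis, Drug, Insurer}⁺ restricted to this set is {Diagnosis, Dosage, Drug, Insurer}), so split on Diagnosis, Drug, Insurer → Dosage into {Diagnosis, Dosage, Drug, Insurer} and {AdmitDate, Diagnosis, DoctorID, Drug, Insurer, PatientID}.
In {Diagnosis, Dosage, Drug, Insurer}, {Drug} is not a superkey ({Drug}⁺ restricted to this set is {Diagnosis, Drug}), so split on Drug → Diagnosis into {Diagnosis, Drug} and {Dosage, Drug, Insurer}.
{Diagnosis, Drug} has no BCNF violation.
{Dosage, Drug, Insurer} has no BCNF violation.
In {AdmitDate, Diagnosis, DoctorID, Drug, Insurer, PatientID}, {Drug} is not a superkey ({Drug}⁺ restricted to this set is {Diagnosis, Drug}), so split on Drug → Diagnosis into {Diagnosis, Drug} and {AdmitDate, DoctorID, Drug, Insurer, PatientID}.
{Diagnosis, Drug} has no BCNF violation.
In {AdmitDate, DoctorID, Drug, Insurer, PatientID}, {DoctorID, Drug} is not a superkey ({DoctorID, Drug}⁺ restricted to this set is {DoctorID, Drug, Insurer}), so split on DoctorID, Drug → Insurer into {DoctorID, Drug, Insurer} and {AdmitDate, DoctorID, Drug, PatientID}.
{DoctorID, Drug, Insurer} has no BCNF violation.
{AdmitDate, DoctorID, Drug, PatientID} has no BCNF violation.

{AdmitDate, DoctorID, Drug, PatientID}; {Diagnosis, Drug}; {DoctorID, Drug, Insurer}; {Dosage, Drug, Insurer}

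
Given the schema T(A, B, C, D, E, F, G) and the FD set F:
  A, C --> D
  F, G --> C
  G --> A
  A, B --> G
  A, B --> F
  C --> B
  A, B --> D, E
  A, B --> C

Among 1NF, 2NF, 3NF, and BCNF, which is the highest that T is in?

3NF

Candidate keys: {A, B}, {A, C}, {B, G}, {C, G}, {F, G}. Prime attributes: {A, B, C, F, G}.
For G --> A we have {G}⁺ = {A, G}; {G} is not a superkey, so BCNF fails.
Since {A} ⊆ prime attributes and every other non-superkey FD also has a prime right side, the schema is in 3NF.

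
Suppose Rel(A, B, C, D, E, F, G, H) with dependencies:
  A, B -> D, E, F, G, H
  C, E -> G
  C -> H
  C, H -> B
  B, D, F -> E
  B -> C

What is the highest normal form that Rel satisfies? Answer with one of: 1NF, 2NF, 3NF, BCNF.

1NF

Candidate keys: {A, B}, {A, C}. Prime attributes: {A, B, C}.
For C, E -> G we have {C, E}⁺ = {B, C, E, G, H}; {C, E} is not a superkey, so BCNF fails.
Because {G} is non-prime and the left side of C, E -> G is not a superkey, the relation is not in 3NF.
{B} is a proper subset of the key {A, B}, and {B}⁺ contains the non-prime attribute {H} — a partial dependency, so 2NF is violated.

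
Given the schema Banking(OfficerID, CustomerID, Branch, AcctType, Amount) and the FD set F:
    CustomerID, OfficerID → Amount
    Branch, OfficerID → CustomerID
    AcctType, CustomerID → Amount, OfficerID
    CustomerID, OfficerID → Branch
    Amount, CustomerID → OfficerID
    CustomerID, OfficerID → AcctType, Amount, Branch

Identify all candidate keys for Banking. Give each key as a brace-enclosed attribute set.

{AcctType, CustomerID} is a candidate key since {AcctType, CustomerID}⁺ = {AcctType, Amount, Branch, CustomerID, OfficerID} covers every attribute.
{Amount, CustomerID} is a candidate key since {Amount, CustomerID}⁺ = {AcctType, Amount, Branch, CustomerID, OfficerID} covers every attribute.
{Branch, OfficerID} is a candidate key since {Branch, OfficerID}⁺ = {AcctType, Amount, Branch, CustomerID, OfficerID} covers every attribute.
{CustomerID, OfficerID} is a candidate key since {CustomerID, OfficerID}⁺ = {AcctType, Amount, Branch, CustomerID, OfficerID} covers every attribute.
No proper subset of any of these is a key, and no other minimal superkey exists.

{AcctType, CustomerID}, {Amount, CustomerID}, {Branch, OfficerID}, {CustomerID, OfficerID}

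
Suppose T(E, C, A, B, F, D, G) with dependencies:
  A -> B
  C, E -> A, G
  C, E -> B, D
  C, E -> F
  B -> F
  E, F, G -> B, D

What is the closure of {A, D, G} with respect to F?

{A, B, D, F, G}

Start with {A, D, G}.
A -> B applies; add {B} → now {A, B, D, G}.
B -> F applies; add {F} → now {A, B, D, F, G}.
No further FD applies.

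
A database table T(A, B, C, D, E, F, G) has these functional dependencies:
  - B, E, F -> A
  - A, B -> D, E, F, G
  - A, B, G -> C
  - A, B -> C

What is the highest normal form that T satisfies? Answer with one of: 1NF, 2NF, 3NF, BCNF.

Candidate keys: {A, B}, {B, E, F}. Prime attributes: {A, B, E, F}.
Each dependency's left side is a superkey — BCNF holds.

BCNF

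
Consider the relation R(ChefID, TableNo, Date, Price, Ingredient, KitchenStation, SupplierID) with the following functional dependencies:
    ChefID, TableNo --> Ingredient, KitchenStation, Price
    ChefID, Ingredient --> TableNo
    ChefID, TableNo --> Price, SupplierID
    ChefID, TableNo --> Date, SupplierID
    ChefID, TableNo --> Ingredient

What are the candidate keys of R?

{ChefID} never appears on the right of any FD, so every key must include it.
Closure of {ChefID, Ingredient} is {ChefID, Date, Ingredient, KitchenStation, Price, SupplierID, TableNo}, the whole schema; {ChefID, Ingredient} is a candidate key.
Closure of {ChefID, TableNo} is {ChefID, Date, Ingredient, KitchenStation, Price, SupplierID, TableNo}, the whole schema; {ChefID, TableNo} is a candidate key.
No proper subset of any of these is a key, and no other minimal superkey exists.

{ChefID, Ingredient}, {ChefID, TableNo}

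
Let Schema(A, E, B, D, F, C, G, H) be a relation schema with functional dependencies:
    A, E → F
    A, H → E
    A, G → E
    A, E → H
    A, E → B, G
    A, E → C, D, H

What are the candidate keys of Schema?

{A} never appears on the right of any FD, so every key must include it.
Closure of {A, E} is {A, B, C, D, E, F, G, H}, the whole schema; {A, E} is a candidate key.
Closure of {A, G} is {A, B, C, D, E, F, G, H}, the whole schema; {A, G} is a candidate key.
Closure of {A, H} is {A, B, C, D, E, F, G, H}, the whole schema; {A, H} is a candidate key.
These are minimal and exhaustive — every other superkey contains one of them.

{A, E}, {A, G}, {A, H}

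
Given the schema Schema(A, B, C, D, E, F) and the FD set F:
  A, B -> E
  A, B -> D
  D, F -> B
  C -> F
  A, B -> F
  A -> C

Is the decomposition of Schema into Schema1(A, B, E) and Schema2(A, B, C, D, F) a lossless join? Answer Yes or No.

Yes

Common attributes: {A, B}; their closure is {A, B, C, D, E, F}.
Since Schema1 ⊆ {A, B, C, D, E, F}, the intersection is a superkey of Schema1; the decomposition is lossless.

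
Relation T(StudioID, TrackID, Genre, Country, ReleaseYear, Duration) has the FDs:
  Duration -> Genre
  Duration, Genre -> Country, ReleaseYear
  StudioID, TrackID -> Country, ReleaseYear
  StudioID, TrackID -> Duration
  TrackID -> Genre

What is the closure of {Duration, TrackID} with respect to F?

{Country, Duration, Genre, ReleaseYear, TrackID}

Start with {Duration, TrackID}.
Duration -> Genre applies; add {Genre} → now {Duration, Genre, TrackID}.
Duration, Genre -> Country, ReleaseYear applies; add {Country, ReleaseYear} → now {Country, Duration, Genre, ReleaseYear, TrackID}.
No further FD applies.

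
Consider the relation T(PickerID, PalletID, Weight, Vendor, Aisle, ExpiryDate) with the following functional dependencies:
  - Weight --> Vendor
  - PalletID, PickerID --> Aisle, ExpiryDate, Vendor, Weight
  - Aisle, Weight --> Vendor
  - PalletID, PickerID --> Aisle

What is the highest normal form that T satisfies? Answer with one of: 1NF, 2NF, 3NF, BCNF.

Candidate key: {PalletID, PickerID}. Prime attributes: {PalletID, PickerID}.
Weight --> Vendor: {Weight}⁺ = {Vendor, Weight}, which is not all of the attributes, so the left side is not a superkey — BCNF is violated.
Weight --> Vendor determines the non-prime attribute {Vendor} from a non-superkey — 3NF is violated.
No non-prime attribute depends on a proper subset of any candidate key, so 2NF holds.

2NF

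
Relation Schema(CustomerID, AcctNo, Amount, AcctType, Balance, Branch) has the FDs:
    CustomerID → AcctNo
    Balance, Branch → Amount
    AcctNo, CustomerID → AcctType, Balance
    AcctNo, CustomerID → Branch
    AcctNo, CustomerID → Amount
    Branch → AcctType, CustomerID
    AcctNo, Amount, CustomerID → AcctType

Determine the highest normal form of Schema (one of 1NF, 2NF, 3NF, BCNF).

BCNF

Candidate keys: {Branch}, {CustomerID}. Prime attributes: {Branch, CustomerID}.
Each dependency's left side is a superkey — BCNF holds.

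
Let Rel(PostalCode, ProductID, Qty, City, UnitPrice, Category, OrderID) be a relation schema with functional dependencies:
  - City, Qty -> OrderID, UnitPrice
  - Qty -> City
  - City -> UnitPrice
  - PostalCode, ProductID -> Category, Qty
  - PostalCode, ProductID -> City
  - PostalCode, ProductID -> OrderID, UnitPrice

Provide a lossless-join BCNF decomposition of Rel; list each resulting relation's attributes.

{Category, PostalCode, ProductID, Qty}; {City, OrderID, Qty}; {City, UnitPrice}

Candidate key of the original relation: {PostalCode, ProductID}.
Within {Category, City, OrderID, PostalCode, ProductID, Qty, UnitPrice}: {City, Qty}⁺ ∩ {Category, City, OrderID, PostalCode, ProductID, Qty, UnitPrice} = {City, OrderID, Qty, UnitPrice}, not the whole set, so City, Qty -> OrderID, UnitPrice violates BCNF; decompose into {City, OrderID, Qty, UnitPrice} and {Category, City, PostalCode, ProductID, Qty}.
Within {City, OrderID, Qty, UnitPrice}: {City}⁺ ∩ {City, OrderID, Qty, UnitPrice} = {City, UnitPrice}, not the whole set, so City -> UnitPrice violates BCNF; decompose into {City, UnitPrice} and {City, OrderID, Qty}.
{City, UnitPrice} has no BCNF violation.
{City, OrderID, Qty} has no BCNF violation.
Within {Category, City, PostalCode, ProductID, Qty}: {Qty}⁺ ∩ {Category, City, PostalCode, ProductID, Qty} = {City, Qty}, not the whole set, so Qty -> City violates BCNF; decompose into {City, Qty} and {Category, PostalCode, ProductID, Qty}.
{City, Qty} has no BCNF violation.
{Category, PostalCode, ProductID, Qty} has no BCNF violation.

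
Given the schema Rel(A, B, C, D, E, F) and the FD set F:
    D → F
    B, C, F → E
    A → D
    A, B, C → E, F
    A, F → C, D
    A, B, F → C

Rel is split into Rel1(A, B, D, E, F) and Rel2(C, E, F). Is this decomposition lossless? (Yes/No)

No

Common attributes: {E, F}; their closure is {E, F}.
The closure covers neither Rel1 nor Rel2 entirely; the join is not lossless.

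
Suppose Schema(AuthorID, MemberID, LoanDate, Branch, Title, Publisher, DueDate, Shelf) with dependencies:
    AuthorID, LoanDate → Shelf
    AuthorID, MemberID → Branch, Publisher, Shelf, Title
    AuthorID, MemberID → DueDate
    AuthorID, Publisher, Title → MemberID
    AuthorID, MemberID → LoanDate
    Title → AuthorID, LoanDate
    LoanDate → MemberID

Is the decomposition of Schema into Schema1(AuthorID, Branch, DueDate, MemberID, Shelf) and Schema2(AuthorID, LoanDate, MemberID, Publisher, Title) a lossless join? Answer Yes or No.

The shared attributes are {AuthorID, MemberID} and {AuthorID, MemberID}⁺ = {AuthorID, Branch, DueDate, LoanDate, MemberID, Publisher, Shelf, Title}.
Since Schema1 ⊆ {AuthorID, Branch, DueDate, LoanDate, MemberID, Publisher, Shelf, Title}, the intersection is a superkey of Schema1; the decomposition is lossless.

Yes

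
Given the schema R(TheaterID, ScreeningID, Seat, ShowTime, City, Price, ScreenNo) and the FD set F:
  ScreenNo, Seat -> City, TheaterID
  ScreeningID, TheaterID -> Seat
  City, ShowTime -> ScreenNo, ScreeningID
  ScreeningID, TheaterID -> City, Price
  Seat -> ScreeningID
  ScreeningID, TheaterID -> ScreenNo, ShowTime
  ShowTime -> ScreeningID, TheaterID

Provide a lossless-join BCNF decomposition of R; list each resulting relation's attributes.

{City, Price, ScreenNo, Seat, ShowTime, TheaterID}; {ScreeningID, Seat}

Candidate keys of the original relation: {ScreenNo, Seat}, {ScreeningID, TheaterID}, {Seat, TheaterID}, {ShowTime}.
In {City, Price, ScreenNo, ScreeningID, Seat, ShowTime, TheaterID}, {Seat} is not a superkey ({Seat}⁺ restricted to this set is {ScreeningID, Seat}), so split on Seat -> ScreeningID into {ScreeningID, Seat} and {City, Price, ScreenNo, Seat, ShowTime, TheaterID}.
{ScreeningID, Seat} is in BCNF.
{City, Price, ScreenNo, Seat, ShowTime, TheaterID} is in BCNF.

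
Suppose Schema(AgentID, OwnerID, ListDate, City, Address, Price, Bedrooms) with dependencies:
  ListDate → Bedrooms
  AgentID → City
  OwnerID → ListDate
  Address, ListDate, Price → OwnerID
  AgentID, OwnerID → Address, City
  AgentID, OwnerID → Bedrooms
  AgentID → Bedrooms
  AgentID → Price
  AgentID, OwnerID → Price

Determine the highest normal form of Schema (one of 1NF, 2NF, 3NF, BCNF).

Candidate keys: {Address, AgentID, ListDate}, {AgentID, OwnerID}. Prime attributes: {Address, AgentID, ListDate, OwnerID}.
For ListDate → Bedrooms we have {ListDate}⁺ = {Bedrooms, ListDate}; {ListDate} is not a superkey, so BCNF fails.
ListDate → Bedrooms has non-prime {Bedrooms} on the right and a non-superkey on the left, so 3NF fails.
Since {AgentID} ⊂ {AgentID, OwnerID} and {AgentID}⁺ ⊇ {Bedrooms, City, Price} with {Bedrooms, City, Price} non-prime, there is a partial dependency; 2NF fails.

1NF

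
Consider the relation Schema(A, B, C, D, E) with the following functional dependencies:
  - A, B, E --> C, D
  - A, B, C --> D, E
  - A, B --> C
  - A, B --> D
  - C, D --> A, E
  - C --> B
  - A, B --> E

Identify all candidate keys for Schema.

{A, B} is a candidate key since {A, B}⁺ = {A, B, C, D, E} covers every attribute.
{A, C} is a candidate key since {A, C}⁺ = {A, B, C, D, E} covers every attribute.
{C, D} is a candidate key since {C, D}⁺ = {A, B, C, D, E} covers every attribute.
These are minimal and exhaustive — every other superkey contains one of them.

{A, B}, {A, C}, {C, D}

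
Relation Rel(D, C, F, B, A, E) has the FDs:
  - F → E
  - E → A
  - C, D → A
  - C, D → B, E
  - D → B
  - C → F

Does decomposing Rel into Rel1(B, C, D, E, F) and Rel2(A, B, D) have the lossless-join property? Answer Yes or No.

Rel1 ∩ Rel2 = {B, D}; its closure under F is {B, D}.
Neither Rel1 nor Rel2 is contained in that closure, so the decomposition is lossy.

No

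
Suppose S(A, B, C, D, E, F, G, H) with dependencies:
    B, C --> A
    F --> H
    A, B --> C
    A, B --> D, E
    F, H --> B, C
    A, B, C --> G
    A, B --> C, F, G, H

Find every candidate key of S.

{F} is a candidate key since {F}⁺ = {A, B, C, D, E, F, G, H} covers every attribute.
{A, B} is a candidate key since {A, B}⁺ = {A, B, C, D, E, F, G, H} covers every attribute.
{B, C} is a candidate key since {B, C}⁺ = {A, B, C, D, E, F, G, H} covers every attribute.
Any other superkey properly contains one of these, so there are no further candidate keys.

{A, B}, {B, C}, {F}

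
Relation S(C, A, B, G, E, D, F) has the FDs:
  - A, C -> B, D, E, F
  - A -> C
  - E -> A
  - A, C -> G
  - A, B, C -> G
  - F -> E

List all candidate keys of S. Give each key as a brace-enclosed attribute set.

{A}, {E}, {F}

Closure of {A} is {A, B, C, D, E, F, G}, the whole schema; {A} is a candidate key.
Closure of {E} is {A, B, C, D, E, F, G}, the whole schema; {E} is a candidate key.
Closure of {F} is {A, B, C, D, E, F, G}, the whole schema; {F} is a candidate key.
These are minimal and exhaustive — every other superkey contains one of them.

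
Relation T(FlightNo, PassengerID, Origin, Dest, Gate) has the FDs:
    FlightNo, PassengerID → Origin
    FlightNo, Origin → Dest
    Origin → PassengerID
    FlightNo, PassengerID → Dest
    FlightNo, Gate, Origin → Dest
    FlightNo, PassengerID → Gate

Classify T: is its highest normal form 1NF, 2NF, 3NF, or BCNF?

3NF

Candidate keys: {FlightNo, Origin}, {FlightNo, PassengerID}. Prime attributes: {FlightNo, Origin, PassengerID}.
Origin → PassengerID: {Origin}⁺ = {Origin, PassengerID}, which is not all of the attributes, so the left side is not a superkey — BCNF is violated.
Since {PassengerID} ⊆ prime attributes and every other non-superkey FD also has a prime right side, the schema is in 3NF.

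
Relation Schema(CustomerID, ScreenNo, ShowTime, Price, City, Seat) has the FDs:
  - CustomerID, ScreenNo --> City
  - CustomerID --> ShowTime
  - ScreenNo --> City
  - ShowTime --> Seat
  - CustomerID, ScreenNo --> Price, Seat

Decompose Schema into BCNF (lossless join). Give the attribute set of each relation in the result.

{City, ScreenNo}; {CustomerID, Price, ScreenNo}; {CustomerID, ShowTime}; {Seat, ShowTime}

Candidate key of the original relation: {CustomerID, ScreenNo}.
Within {City, CustomerID, Price, ScreenNo, Seat, ShowTime}: {CustomerID}⁺ ∩ {City, CustomerID, Price, ScreenNo, Seat, ShowTime} = {CustomerID, Seat, ShowTime}, not the whole set, so CustomerID --> Seat, ShowTime violates BCNF; decompose into {CustomerID, Seat, ShowTime} and {City, CustomerID, Price, ScreenNo}.
Within {CustomerID, Seat, ShowTime}: {ShowTime}⁺ ∩ {CustomerID, Seat, ShowTime} = {Seat, ShowTime}, not the whole set, so ShowTime --> Seat violates BCNF; decompose into {Seat, ShowTime} and {CustomerID, ShowTime}.
{Seat, ShowTime}: every determinant is a superkey — BCNF.
{CustomerID, ShowTime}: every determinant is a superkey — BCNF.
Within {City, CustomerID, Price, ScreenNo}: {ScreenNo}⁺ ∩ {City, CustomerID, Price, ScreenNo} = {City, ScreenNo}, not the whole set, so ScreenNo --> City violates BCNF; decompose into {City, ScreenNo} and {CustomerID, Price, ScreenNo}.
{City, ScreenNo}: every determinant is a superkey — BCNF.
{CustomerID, Price, ScreenNo}: every determinant is a superkey — BCNF.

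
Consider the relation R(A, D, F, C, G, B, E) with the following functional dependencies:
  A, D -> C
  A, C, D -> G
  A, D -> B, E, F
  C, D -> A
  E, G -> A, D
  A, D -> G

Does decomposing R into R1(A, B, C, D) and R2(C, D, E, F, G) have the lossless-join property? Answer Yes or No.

Common attributes: {C, D}; their closure is {A, B, C, D, E, F, G}.
R1 is contained in that closure, so R1 ∩ R2 -> R1 holds and the join is lossless.

Yes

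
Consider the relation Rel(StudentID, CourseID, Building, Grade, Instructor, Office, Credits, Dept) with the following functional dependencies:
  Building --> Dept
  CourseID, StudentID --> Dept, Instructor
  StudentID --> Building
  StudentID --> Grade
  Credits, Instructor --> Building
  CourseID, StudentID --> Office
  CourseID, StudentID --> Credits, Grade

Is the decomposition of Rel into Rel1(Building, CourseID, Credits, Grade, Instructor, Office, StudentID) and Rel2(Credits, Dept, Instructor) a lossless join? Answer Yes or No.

Rel1 ∩ Rel2 = {Credits, Instructor}; its closure under F is {Building, Credits, Dept, Instructor}.
This includes all of Rel2, so the common attributes are a superkey of Rel2 — the join is lossless.

Yes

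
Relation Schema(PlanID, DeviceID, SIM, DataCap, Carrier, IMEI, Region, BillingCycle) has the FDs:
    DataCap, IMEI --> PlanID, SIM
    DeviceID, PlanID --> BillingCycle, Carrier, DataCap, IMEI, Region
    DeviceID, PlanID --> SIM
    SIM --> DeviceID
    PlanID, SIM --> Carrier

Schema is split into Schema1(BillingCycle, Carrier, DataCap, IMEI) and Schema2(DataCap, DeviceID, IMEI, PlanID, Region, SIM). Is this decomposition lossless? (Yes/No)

Common attributes: {DataCap, IMEI}; their closure is {BillingCycle, Carrier, DataCap, DeviceID, IMEI, PlanID, Region, SIM}.
Since Schema1 ⊆ {BillingCycle, Carrier, DataCap, DeviceID, IMEI, PlanID, Region, SIM}, the intersection is a superkey of Schema1; the decomposition is lossless.

Yes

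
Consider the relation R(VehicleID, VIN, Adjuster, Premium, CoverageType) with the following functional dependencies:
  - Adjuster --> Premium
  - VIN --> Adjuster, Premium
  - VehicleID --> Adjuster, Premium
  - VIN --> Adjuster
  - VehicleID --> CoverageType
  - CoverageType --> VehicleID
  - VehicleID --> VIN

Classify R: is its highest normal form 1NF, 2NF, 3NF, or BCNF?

2NF

Candidate keys: {CoverageType}, {VehicleID}. Prime attributes: {CoverageType, VehicleID}.
Adjuster --> Premium: {Adjuster}⁺ = {Adjuster, Premium}, which is not all of the attributes, so the left side is not a superkey — BCNF is violated.
Adjuster --> Premium determines the non-prime attribute {Premium} from a non-superkey — 3NF is violated.
With only single-attribute keys there can be no partial dependency, so 2NF holds.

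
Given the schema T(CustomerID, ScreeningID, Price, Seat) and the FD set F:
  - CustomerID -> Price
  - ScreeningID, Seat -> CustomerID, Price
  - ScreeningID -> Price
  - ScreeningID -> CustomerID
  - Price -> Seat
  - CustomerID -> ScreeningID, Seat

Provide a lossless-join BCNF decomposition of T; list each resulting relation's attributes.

Candidate keys of the original relation: {CustomerID}, {ScreeningID}.
Within {CustomerID, Price, ScreeningID, Seat}: {Price}⁺ ∩ {CustomerID, Price, ScreeningID, Seat} = {Price, Seat}, not the whole set, so Price -> Seat violates BCNF; decompose into {Price, Seat} and {CustomerID, Price, ScreeningID}.
{Price, Seat}: every determinant is a superkey — BCNF.
{CustomerID, Price, ScreeningID}: every determinant is a superkey — BCNF.

{CustomerID, Price, ScreeningID}; {Price, Seat}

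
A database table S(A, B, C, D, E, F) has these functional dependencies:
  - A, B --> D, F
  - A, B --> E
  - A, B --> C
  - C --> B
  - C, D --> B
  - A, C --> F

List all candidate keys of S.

No FD produces {A}, so it must be in every candidate key.
{A, B}⁺ = {A, B, C, D, E, F}, which is every attribute, so {A, B} is a candidate key.
{A, C}⁺ = {A, B, C, D, E, F}, which is every attribute, so {A, C} is a candidate key.
Any other superkey properly contains one of these, so there are no further candidate keys.

{A, B}, {A, C}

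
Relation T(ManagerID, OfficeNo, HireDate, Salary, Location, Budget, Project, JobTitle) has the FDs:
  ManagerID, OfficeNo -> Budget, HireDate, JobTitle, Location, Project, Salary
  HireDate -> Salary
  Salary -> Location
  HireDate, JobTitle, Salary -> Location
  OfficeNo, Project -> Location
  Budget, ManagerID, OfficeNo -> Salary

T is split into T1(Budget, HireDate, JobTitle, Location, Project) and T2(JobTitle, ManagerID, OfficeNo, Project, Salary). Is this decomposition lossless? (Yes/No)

No

The shared attributes are {JobTitle, Project} and {JobTitle, Project}⁺ = {JobTitle, Project}.
T1 ⊄ {JobTitle, Project} and T2 ⊄ {JobTitle, Project}, so the split is lossy.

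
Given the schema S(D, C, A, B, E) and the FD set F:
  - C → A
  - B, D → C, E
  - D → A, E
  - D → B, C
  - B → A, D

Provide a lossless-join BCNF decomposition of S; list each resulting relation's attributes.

Candidate keys of the original relation: {B}, {D}.
In {A, B, C, D, E}, {C} is not a superkey ({C}⁺ restricted to this set is {A, C}), so split on C → A into {A, C} and {B, C, D, E}.
{A, C}: every determinant is a superkey — BCNF.
{B, C, D, E}: every determinant is a superkey — BCNF.

{A, C}; {B, C, D, E}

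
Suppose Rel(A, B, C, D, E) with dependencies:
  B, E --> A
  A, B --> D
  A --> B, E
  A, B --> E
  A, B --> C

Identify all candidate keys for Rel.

{A} is a candidate key since {A}⁺ = {A, B, C, D, E} covers every attribute.
{B, E} is a candidate key since {B, E}⁺ = {A, B, C, D, E} covers every attribute.
No proper subset of any of these is a key, and no other minimal superkey exists.

{A}, {B, E}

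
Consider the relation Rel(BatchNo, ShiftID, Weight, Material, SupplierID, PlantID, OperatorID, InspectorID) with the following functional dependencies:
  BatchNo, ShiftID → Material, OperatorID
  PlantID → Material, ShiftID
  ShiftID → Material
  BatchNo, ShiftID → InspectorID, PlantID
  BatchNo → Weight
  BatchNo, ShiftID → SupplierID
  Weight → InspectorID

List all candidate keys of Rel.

{BatchNo, PlantID}, {BatchNo, ShiftID}

Attributes never on any right-hand side: {BatchNo} — every candidate key must contain it.
{BatchNo, PlantID}⁺ = {BatchNo, InspectorID, Material, OperatorID, PlantID, ShiftID, SupplierID, Weight}, which is every attribute, so {BatchNo, PlantID} is a candidate key.
{BatchNo, ShiftID}⁺ = {BatchNo, InspectorID, Material, OperatorID, PlantID, ShiftID, SupplierID, Weight}, which is every attribute, so {BatchNo, ShiftID} is a candidate key.
Any other superkey properly contains one of these, so there are no further candidate keys.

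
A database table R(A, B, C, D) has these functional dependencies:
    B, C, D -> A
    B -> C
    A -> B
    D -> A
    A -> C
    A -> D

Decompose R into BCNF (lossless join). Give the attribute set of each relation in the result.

Candidate keys of the original relation: {A}, {D}.
In {A, B, C, D}, {B} is not a superkey ({B}⁺ restricted to this set is {B, C}), so split on B -> C into {B, C} and {A, B, D}.
{B, C}: every determinant is a superkey — BCNF.
{A, B, D}: every determinant is a superkey — BCNF.

{A, B, D}; {B, C}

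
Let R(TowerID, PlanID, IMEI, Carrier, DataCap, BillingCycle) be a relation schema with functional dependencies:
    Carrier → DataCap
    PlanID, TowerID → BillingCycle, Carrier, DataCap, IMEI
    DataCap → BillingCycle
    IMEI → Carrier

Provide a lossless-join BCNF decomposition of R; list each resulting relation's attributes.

{BillingCycle, DataCap}; {Carrier, DataCap}; {Carrier, IMEI}; {IMEI, PlanID, TowerID}

Candidate key of the original relation: {PlanID, TowerID}.
In {BillingCycle, Carrier, DataCap, IMEI, PlanID, TowerID}, {Carrier} is not a superkey ({Carrier}⁺ restricted to this set is {BillingCycle, Carrier, DataCap}), so split on Carrier → BillingCycle, DataCap into {BillingCycle, Carrier, DataCap} and {Carrier, IMEI, PlanID, TowerID}.
In {BillingCycle, Carrier, DataCap}, {DataCap} is not a superkey ({DataCap}⁺ restricted to this set is {BillingCycle, DataCap}), so split on DataCap → BillingCycle into {BillingCycle, DataCap} and {Carrier, DataCap}.
{BillingCycle, DataCap}: every determinant is a superkey — BCNF.
{Carrier, DataCap}: every determinant is a superkey — BCNF.
In {Carrier, IMEI, PlanID, TowerID}, {IMEI} is not a superkey ({IMEI}⁺ restricted to this set is {Carrier, IMEI}), so split on IMEI → Carrier into {Carrier, IMEI} and {IMEI, PlanID, TowerID}.
{Carrier, IMEI}: every determinant is a superkey — BCNF.
{IMEI, PlanID, TowerID}: every determinant is a superkey — BCNF.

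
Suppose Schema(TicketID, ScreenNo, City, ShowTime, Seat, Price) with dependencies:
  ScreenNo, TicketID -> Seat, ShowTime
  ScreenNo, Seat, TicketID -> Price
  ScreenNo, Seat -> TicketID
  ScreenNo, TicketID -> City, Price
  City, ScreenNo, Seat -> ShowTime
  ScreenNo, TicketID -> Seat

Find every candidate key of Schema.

{ScreenNo, Seat}, {ScreenNo, TicketID}

Attributes never on any right-hand side: {ScreenNo} — every candidate key must contain it.
{ScreenNo, Seat}⁺ = {City, Price, ScreenNo, Seat, ShowTime, TicketID} — all of the relation — so {ScreenNo, Seat} is a candidate key.
{ScreenNo, TicketID}⁺ = {City, Price, ScreenNo, Seat, ShowTime, TicketID} — all of the relation — so {ScreenNo, TicketID} is a candidate key.
Any other superkey properly contains one of these, so there are no further candidate keys.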